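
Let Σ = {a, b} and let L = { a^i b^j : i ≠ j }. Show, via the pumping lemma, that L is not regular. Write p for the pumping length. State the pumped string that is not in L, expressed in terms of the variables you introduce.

Suppose for contradiction that L is regular, and let p be the pumping length.
Choose w = a^p b^{p+p!}. Since p ≠ p+p!, w ∈ L; and |w| ≥ p.
Write w = xyz as guaranteed by the lemma, with |xy| ≤ p and |y| ≥ 1.
Because |xy| ≤ p and w begins with p copies of a, we have y = a^k with 1 ≤ k ≤ p.
Since 1 ≤ k ≤ p, k divides p!; set t = 1 + p!/k. Then xy^t z has p + (p!/k)·k = p + p! copies of a. Now the a-count equals the b-count, so i ≠ j fails. So xy^t z = a^{p+p!} b^{p+p!} ∉ L.
Contradiction. Therefore L is not regular.

a^{p+p!} b^{p+p!}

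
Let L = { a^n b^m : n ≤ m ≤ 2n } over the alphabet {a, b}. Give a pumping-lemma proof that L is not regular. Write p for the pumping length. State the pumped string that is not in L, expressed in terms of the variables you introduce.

a^{p+k} b^p

Toward a contradiction, assume L is regular with pumping length p.
Take w = a^p b^p ∈ L (since p ≤ p ≤ 2p), with |w| = 2p ≥ p.
The pumping lemma gives a decomposition w = xyz where |xy| ≤ p and |y| > 0.
The first p characters of w are a's, so xy (and hence y) consists only of a's. Write y = a^k, 1 ≤ k ≤ p.
Pump with i = 2: xy^2z = a^{p+k} b^p. Now n = p+k > p = m, so the condition n ≤ m fails. Thus xy^2z ∉ L.
This is a contradiction; hence L is not regular.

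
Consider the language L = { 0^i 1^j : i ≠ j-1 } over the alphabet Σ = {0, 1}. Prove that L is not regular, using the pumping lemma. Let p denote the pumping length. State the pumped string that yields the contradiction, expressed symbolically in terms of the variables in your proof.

0^{p+p!} 1^{p+p!+1}

Assume L is regular; let p be its pumping constant.
Choose w = 0^p 1^{p+p!+1}. Since p ≠ (p+p!+1)-1 = p+p!, w ∈ L; and |w| ≥ p.
Write w = xyz as guaranteed by the lemma, with |xy| ≤ p and |y| ≥ 1.
The first p characters of w are 0's, so xy (and hence y) consists only of 0's. Write y = 0^k, 1 ≤ k ≤ p.
Since 1 ≤ k ≤ p, k divides p!; set t = 1 + p!/k. Then xy^t z has p + (p!/k)·k = p + p! copies of 0. Now the 0-count is p+p! and (1-count)-1 = (p+p!+1)-1 = p+p!, so i ≠ j-1 fails. So xy^t z = 0^{p+p!} 1^{p+p!+1} ∉ L.
This is a contradiction; hence L is not regular.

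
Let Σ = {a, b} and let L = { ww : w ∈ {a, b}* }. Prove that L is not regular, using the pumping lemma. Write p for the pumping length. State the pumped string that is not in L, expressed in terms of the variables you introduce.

Assume L is regular; let p be its pumping constant.
Take w = a^p b^p a^p b^p = uu where u = a^pb^p; then w ∈ L and |w| = 4p ≥ p.
Write w = xyz as guaranteed by the lemma, with |xy| ≤ p and |y| > 0.
The first p characters of w are a's, so xy (and hence y) consists only of a's. Write y = a^k, 1 ≤ k ≤ p.
Pump with i = 2: xy^2z = a^{p+k} b^p a^p b^p, of length 4p+k. Suppose this equals vv. The string starts with a and ends with b, so v does too; thus the boundary between the two copies of v is a b→a transition. There is exactly one such transition, at position 2p+k, so |v| = 2p+k and |vv| = 4p+2k ≠ 4p+k since k ≥ 1. So xy^2z ∉ L.
This is a contradiction; hence L is not regular.

a^{p+k} b^p a^p b^p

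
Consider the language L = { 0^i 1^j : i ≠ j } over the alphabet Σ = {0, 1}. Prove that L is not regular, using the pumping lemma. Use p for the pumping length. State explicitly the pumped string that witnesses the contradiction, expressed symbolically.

0^{p+p!} 1^{p+p!}

Suppose for contradiction that L is regular, and let p be the pumping length.
Choose w = 0^p 1^{p+p!}. Since p ≠ p+p!, w ∈ L; and |w| ≥ p.
The pumping lemma gives a decomposition w = xyz where |xy| ≤ p and y is nonempty.
The first p characters of w are 0's, so xy (and hence y) consists only of 0's. Write y = 0^k, 1 ≤ k ≤ p.
Since 1 ≤ k ≤ p, k divides p!; set t = 1 + p!/k. Then xy^t z has p + (p!/k)·k = p + p! copies of 0. Now the 0-count equals the 1-count, so i ≠ j fails. So xy^t z = 0^{p+p!} 1^{p+p!} ∉ L.
This is a contradiction; hence L is not regular.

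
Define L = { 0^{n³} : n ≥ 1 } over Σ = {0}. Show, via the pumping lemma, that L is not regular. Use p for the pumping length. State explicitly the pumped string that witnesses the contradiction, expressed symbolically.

0^{p³+k}

Suppose for contradiction that L is regular, and let p be the pumping length.
Take w = 0^{p³} ∈ L with |w| = p³ ≥ p.
Write w = xyz as guaranteed by the lemma, with |xy| ≤ p and |y| ≥ 1.
Then y = 0^k for some k with 1 ≤ k ≤ p.
Pump with i = 2: xy^2z = 0^{p³+k}. Since 1 ≤ k ≤ p, p³ < p³+k ≤ p³+p < p³+3p²+3p+1 = (p+1)³, so p³+k is not a perfect cube. So xy^2z ∉ L.
This is a contradiction; hence L is not regular.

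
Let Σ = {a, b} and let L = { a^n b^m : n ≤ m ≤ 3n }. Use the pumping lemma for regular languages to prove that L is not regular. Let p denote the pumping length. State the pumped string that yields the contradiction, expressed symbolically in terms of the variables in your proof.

Suppose for contradiction that L is regular, and let p be the pumping length.
Take w = a^p b^p ∈ L (since p ≤ p ≤ 3p), with |w| = 2p ≥ p.
By the pumping lemma, w = xyz with |xy| ≤ p and y is nonempty.
The first p characters of w are a's, so xy (and hence y) consists only of a's. Write y = a^k, 1 ≤ k ≤ p.
Pump with i = 2: xy^2z = a^{p+k} b^p. Now n = p+k > p = m, so the condition n ≤ m fails. Thus xy^2z ∉ L.
This contradicts the pumping lemma, so L is not regular.

a^{p+k} b^p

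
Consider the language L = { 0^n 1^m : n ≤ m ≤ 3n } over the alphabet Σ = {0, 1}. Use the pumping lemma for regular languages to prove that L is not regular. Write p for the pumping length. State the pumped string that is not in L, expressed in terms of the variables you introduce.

0^{p+k} 1^p

Suppose for contradiction that L is regular, and let p be the pumping length.
Take w = 0^p 1^p ∈ L (since p ≤ p ≤ 3p), with |w| = 2p ≥ p.
Write w = xyz as guaranteed by the lemma, with |xy| ≤ p and |y| ≥ 1.
Since the first p symbols of w are all 0's and |xy| ≤ p, y lies entirely in the leading 0-block: y = 0^k for some k with 1 ≤ k ≤ p.
Pump with i = 2: xy^2z = 0^{p+k} 1^p. Now n = p+k > p = m, so the condition n ≤ m fails. Thus xy^2z ∉ L.
This contradicts the pumping lemma, so L is not regular.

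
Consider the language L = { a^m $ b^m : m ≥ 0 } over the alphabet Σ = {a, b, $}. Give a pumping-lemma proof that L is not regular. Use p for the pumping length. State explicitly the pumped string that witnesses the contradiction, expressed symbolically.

Toward a contradiction, assume L is regular with pumping length p.
Take w = a^p $ b^p ∈ L with |w| = 2p+1 ≥ p.
By the pumping lemma, w = xyz with |xy| ≤ p and y is nonempty.
Because |xy| ≤ p and w begins with p copies of a, we have y = a^k with 1 ≤ k ≤ p.
Pump with i = 2: xy^2z = a^{p+k} $ b^p, which would require p+k = p. But k ≥ 1, so xy^2z ∉ L.
Contradiction. Therefore L is not regular.

a^{p+k} $ b^p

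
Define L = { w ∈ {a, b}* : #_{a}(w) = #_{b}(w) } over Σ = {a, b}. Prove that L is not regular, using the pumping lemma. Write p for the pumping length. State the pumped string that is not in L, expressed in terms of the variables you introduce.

Assume L is regular. Let p be the pumping length given by the pumping lemma.
Choose w = a^p b^p ∈ L with |w| = 2p ≥ p.
By the pumping lemma, w = xyz with |xy| ≤ p and y is nonempty.
The first p characters of w are a's, so xy (and hence y) consists only of a's. Write y = a^k, 1 ≤ k ≤ p.
Pump with i = 2: xy^2z = a^{p+k} b^p has p+k occurrences of a but only p of b. Since k ≥ 1 the counts differ, so xy^2z ∉ L.
Contradiction. Therefore L is not regular.

a^{p+k} b^p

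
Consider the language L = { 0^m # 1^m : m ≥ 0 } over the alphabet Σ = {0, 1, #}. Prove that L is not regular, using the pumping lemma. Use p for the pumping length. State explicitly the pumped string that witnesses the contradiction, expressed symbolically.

0^{p+k} # 1^p

Toward a contradiction, assume L is regular with pumping length p.
Take w = 0^p # 1^p ∈ L with |w| = 2p+1 ≥ p.
By the pumping lemma, w = xyz with |xy| ≤ p and |y| ≥ 1.
The first p characters of w are 0's, so xy (and hence y) consists only of 0's. Write y = 0^k, 1 ≤ k ≤ p.
Pump with i = 2: xy^2z = 0^{p+k} # 1^p, which would require p+k = p. But k ≥ 1, so xy^2z ∉ L.
This contradicts the pumping lemma, so L is not regular.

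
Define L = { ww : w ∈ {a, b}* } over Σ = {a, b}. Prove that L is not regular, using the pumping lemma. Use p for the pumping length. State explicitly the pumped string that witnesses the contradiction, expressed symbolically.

Suppose for contradiction that L is regular, and let p be the pumping length.
Take w = a^p b^p a^p b^p = uu where u = a^pb^p; then w ∈ L and |w| = 4p ≥ p.
The pumping lemma gives a decomposition w = xyz where |xy| ≤ p and |y| > 0.
The first p characters of w are a's, so xy (and hence y) consists only of a's. Write y = a^k, 1 ≤ k ≤ p.
Pump with i = 2: xy^2z = a^{p+k} b^p a^p b^p, of length 4p+k. Suppose this equals vv. The string starts with a and ends with b, so v does too; thus the boundary between the two copies of v is a b→a transition. There is exactly one such transition, at position 2p+k, so |v| = 2p+k and |vv| = 4p+2k ≠ 4p+k since k ≥ 1. So xy^2z ∉ L.
This contradicts the pumping lemma, so L is not regular.

a^{p+k} b^p a^p b^p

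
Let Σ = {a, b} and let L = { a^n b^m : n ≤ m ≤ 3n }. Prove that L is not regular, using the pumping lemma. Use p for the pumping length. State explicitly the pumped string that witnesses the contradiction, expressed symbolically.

a^{p+k} b^p

Toward a contradiction, assume L is regular with pumping length p.
Take w = a^p b^p ∈ L (since p ≤ p ≤ 3p), with |w| = 2p ≥ p.
By the pumping lemma, w = xyz with |xy| ≤ p and |y| ≥ 1.
Since the first p symbols of w are all a's and |xy| ≤ p, y lies entirely in the leading a-block: y = a^k for some k with 1 ≤ k ≤ p.
Pump with i = 2: xy^2z = a^{p+k} b^p. Now n = p+k > p = m, so the condition n ≤ m fails. Thus xy^2z ∉ L.
This is a contradiction; hence L is not regular.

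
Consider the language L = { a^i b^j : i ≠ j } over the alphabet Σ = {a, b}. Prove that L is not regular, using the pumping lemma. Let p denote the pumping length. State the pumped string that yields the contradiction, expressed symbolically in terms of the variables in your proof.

Assume L is regular. Let p be the pumping length given by the pumping lemma.
Choose w = a^p b^{p+p!}. Since p ≠ p+p!, w ∈ L; and |w| ≥ p.
Write w = xyz as guaranteed by the lemma, with |xy| ≤ p and |y| ≥ 1.
The first p characters of w are a's, so xy (and hence y) consists only of a's. Write y = a^k, 1 ≤ k ≤ p.
Since 1 ≤ k ≤ p, k divides p!; set t = 1 + p!/k. Then xy^t z has p + (p!/k)·k = p + p! copies of a. Now the a-count equals the b-count, so i ≠ j fails. So xy^t z = a^{p+p!} b^{p+p!} ∉ L.
This contradicts the pumping lemma, so L is not regular.

a^{p+p!} b^{p+p!}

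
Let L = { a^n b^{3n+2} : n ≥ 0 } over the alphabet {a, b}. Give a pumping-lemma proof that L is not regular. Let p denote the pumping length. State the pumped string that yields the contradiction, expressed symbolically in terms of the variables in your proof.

Toward a contradiction, assume L is regular with pumping length p.
Take w = a^p b^{3p+2}. Then w ∈ L and |w| = 4p+2 ≥ p.
Write w = xyz as guaranteed by the lemma, with |xy| ≤ p and |y| ≥ 1.
Since the first p symbols of w are all a's and |xy| ≤ p, y lies entirely in the leading a-block: y = a^k for some k with 1 ≤ k ≤ p.
Pump with i = 2: xy^2z = a^{p+k} b^{3p+2}. For this to lie in L we would need 3p+2 = 3(p+k)+2, which forces k = 0. But k ≥ 1, so xy^2z ∉ L.
Contradiction. Therefore L is not regular.

a^{p+k} b^{3p+2}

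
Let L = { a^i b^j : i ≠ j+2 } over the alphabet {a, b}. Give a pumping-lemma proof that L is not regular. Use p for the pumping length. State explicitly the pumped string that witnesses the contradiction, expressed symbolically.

Assume L is regular. Let p be the pumping length given by the pumping lemma.
Choose w = a^p b^{p+p!-2}. Since p ≠ (p+p!-2)+2 = p+p!, w ∈ L; and |w| ≥ p.
Write w = xyz as guaranteed by the lemma, with |xy| ≤ p and y is nonempty.
The first p characters of w are a's, so xy (and hence y) consists only of a's. Write y = a^k, 1 ≤ k ≤ p.
Since 1 ≤ k ≤ p, k divides p!; set t = 1 + p!/k. Then xy^t z has p + (p!/k)·k = p + p! copies of a. Now the a-count is p+p! and (b-count)+2 = (p+p!-2)+2 = p+p!, so i ≠ j+2 fails. So xy^t z = a^{p+p!} b^{p+p!-2} ∉ L.
This is a contradiction; hence L is not regular.

a^{p+p!} b^{p+p!-2}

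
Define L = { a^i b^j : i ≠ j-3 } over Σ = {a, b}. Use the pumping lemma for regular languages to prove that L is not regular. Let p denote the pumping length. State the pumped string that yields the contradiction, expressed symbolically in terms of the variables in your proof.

Assume L is regular. Let p be the pumping length given by the pumping lemma.
Choose w = a^p b^{p+p!+3}. Since p ≠ (p+p!+3)-3 = p+p!, w ∈ L; and |w| ≥ p.
The pumping lemma gives a decomposition w = xyz where |xy| ≤ p and |y| ≥ 1.
The first p characters of w are a's, so xy (and hence y) consists only of a's. Write y = a^k, 1 ≤ k ≤ p.
Since 1 ≤ k ≤ p, k divides p!; set t = 1 + p!/k. Then xy^t z has p + (p!/k)·k = p + p! copies of a. Now the a-count is p+p! and (b-count)-3 = (p+p!+3)-3 = p+p!, so i ≠ j-3 fails. So xy^t z = a^{p+p!} b^{p+p!+3} ∉ L.
This contradicts the pumping lemma, so L is not regular.

a^{p+p!} b^{p+p!+3}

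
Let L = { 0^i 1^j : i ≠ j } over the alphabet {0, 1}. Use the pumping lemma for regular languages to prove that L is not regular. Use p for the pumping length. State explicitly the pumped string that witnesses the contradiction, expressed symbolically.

Assume L is regular. Let p be the pumping length given by the pumping lemma.
Choose w = 0^p 1^{p+p!}. Since p ≠ p+p!, w ∈ L; and |w| ≥ p.
By the pumping lemma, w = xyz with |xy| ≤ p and |y| ≥ 1.
Since the first p symbols of w are all 0's and |xy| ≤ p, y lies entirely in the leading 0-block: y = 0^k for some k with 1 ≤ k ≤ p.
Since 1 ≤ k ≤ p, k divides p!; set t = 1 + p!/k. Then xy^t z has p + (p!/k)·k = p + p! copies of 0. Now the 0-count equals the 1-count, so i ≠ j fails. So xy^t z = 0^{p+p!} 1^{p+p!} ∉ L.
Contradiction. Therefore L is not regular.

0^{p+p!} 1^{p+p!}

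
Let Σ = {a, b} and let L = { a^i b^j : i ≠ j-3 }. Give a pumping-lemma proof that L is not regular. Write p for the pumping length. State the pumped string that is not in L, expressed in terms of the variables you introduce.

Toward a contradiction, assume L is regular with pumping length p.
Choose w = a^p b^{p+p!+3}. Since p ≠ (p+p!+3)-3 = p+p!, w ∈ L; and |w| ≥ p.
Write w = xyz as guaranteed by the lemma, with |xy| ≤ p and |y| > 0.
The first p characters of w are a's, so xy (and hence y) consists only of a's. Write y = a^k, 1 ≤ k ≤ p.
Since 1 ≤ k ≤ p, k divides p!; set t = 1 + p!/k. Then xy^t z has p + (p!/k)·k = p + p! copies of a. Now the a-count is p+p! and (b-count)-3 = (p+p!+3)-3 = p+p!, so i ≠ j-3 fails. So xy^t z = a^{p+p!} b^{p+p!+3} ∉ L.
This is a contradiction; hence L is not regular.

a^{p+p!} b^{p+p!+3}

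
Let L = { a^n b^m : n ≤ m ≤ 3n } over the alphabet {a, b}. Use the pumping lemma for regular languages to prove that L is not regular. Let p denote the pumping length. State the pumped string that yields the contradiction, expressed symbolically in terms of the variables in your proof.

Assume L is regular; let p be its pumping constant.
Take w = a^p b^p ∈ L (since p ≤ p ≤ 3p), with |w| = 2p ≥ p.
By the pumping lemma, w = xyz with |xy| ≤ p and y is nonempty.
Because |xy| ≤ p and w begins with p copies of a, we have y = a^k with 1 ≤ k ≤ p.
Pump with i = 2: xy^2z = a^{p+k} b^p. Now n = p+k > p = m, so the condition n ≤ m fails. Thus xy^2z ∉ L.
This is a contradiction; hence L is not regular.

a^{p+k} b^p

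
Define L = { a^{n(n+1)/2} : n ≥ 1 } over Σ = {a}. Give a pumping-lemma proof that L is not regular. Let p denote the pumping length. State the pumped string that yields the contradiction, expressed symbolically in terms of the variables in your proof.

a^{p(p+1)/2+k}

Assume L is regular. Let p be the pumping length given by the pumping lemma.
Take w = a^{p(p+1)/2} ∈ L with |w| = p(p+1)/2 ≥ p.
The pumping lemma gives a decomposition w = xyz where |xy| ≤ p and |y| > 0.
Then y = a^k for some k with 1 ≤ k ≤ p.
Pump with i = 2: xy^2z = a^{p(p+1)/2+k}. Since 1 ≤ k ≤ p, p(p+1)/2 < p(p+1)/2+k ≤ p(p+1)/2+p < (p+1)(p+2)/2, so p(p+1)/2+k is strictly between consecutive triangular numbers. So xy^2z ∉ L.
This is a contradiction; hence L is not regular.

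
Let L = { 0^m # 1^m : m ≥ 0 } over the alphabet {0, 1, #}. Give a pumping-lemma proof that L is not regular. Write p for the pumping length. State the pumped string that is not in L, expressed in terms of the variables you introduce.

Assume L is regular. Let p be the pumping length given by the pumping lemma.
Take w = 0^p # 1^p ∈ L with |w| = 2p+1 ≥ p.
By the pumping lemma, w = xyz with |xy| ≤ p and y is nonempty.
The first p characters of w are 0's, so xy (and hence y) consists only of 0's. Write y = 0^k, 1 ≤ k ≤ p.
Pump with i = 2: xy^2z = 0^{p+k} # 1^p, which would require p+k = p. But k ≥ 1, so xy^2z ∉ L.
This is a contradiction; hence L is not regular.

0^{p+k} # 1^p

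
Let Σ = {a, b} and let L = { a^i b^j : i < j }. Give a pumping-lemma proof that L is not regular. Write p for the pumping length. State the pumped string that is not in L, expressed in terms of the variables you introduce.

Assume L is regular; let p be its pumping constant.
Choose w = a^p b^{p+1} ∈ L, with |w| = 2p+1 ≥ p.
Write w = xyz as guaranteed by the lemma, with |xy| ≤ p and y is nonempty.
The first p characters of w are a's, so xy (and hence y) consists only of a's. Write y = a^k, 1 ≤ k ≤ p.
Consider xy^2z = a^{p+k} b^{p+1}. Since k ≥ 1, the a-count p+k is at least p+1, so i < j fails; thus xy^2z ∉ L.
This contradicts the pumping lemma, so L is not regular.

a^{p+k} b^{p+1}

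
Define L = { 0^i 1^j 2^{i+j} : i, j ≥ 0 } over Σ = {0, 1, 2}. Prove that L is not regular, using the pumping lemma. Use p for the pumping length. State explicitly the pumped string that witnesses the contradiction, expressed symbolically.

0^{p+k} 1^p 2^{2p}

Assume L is regular; let p be its pumping constant.
Take w = 0^p 1^p 2^{2p} ∈ L (with i=j=p, i+j=2p), |w| = 4p ≥ p.
The pumping lemma gives a decomposition w = xyz where |xy| ≤ p and |y| > 0.
Since the first p symbols of w are all 0's and |xy| ≤ p, y lies entirely in the leading 0-block: y = 0^k for some k with 1 ≤ k ≤ p.
Consider xy^2z = 0^{p+k} 1^p 2^{2p}. Now the 0- and 1-counts sum to 2p+k, but the 2-count is 2p ≠ 2p+k. So xy^2z ∉ L.
This is a contradiction; hence L is not regular.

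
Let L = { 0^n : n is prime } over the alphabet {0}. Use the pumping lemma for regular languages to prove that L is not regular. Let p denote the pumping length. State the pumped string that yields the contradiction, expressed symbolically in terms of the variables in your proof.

0^{q(1+k)}

Toward a contradiction, assume L is regular with pumping length p.
Let q be a prime with q ≥ p+2 (infinitely many primes exist), and take w = 0^q ∈ L with |w| = q ≥ p.
Write w = xyz as guaranteed by the lemma, with |xy| ≤ p and |y| ≥ 1.
Then y = 0^k for some k with 1 ≤ k ≤ p.
Since 1 ≤ k ≤ p, |xz| = q-k. Pump with i = q+1: |xy^{q+1}z| = (q-k)+(q+1)k = q+qk = q(1+k), which is composite (both factors ≥ 2). So xy^{q+1}z = 0^{q(1+k)} ∉ L.
This contradicts the pumping lemma, so L is not regular.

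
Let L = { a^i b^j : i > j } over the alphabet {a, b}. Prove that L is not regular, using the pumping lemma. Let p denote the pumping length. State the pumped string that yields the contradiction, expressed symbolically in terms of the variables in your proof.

Toward a contradiction, assume L is regular with pumping length p.
Choose w = a^{p+1} b^p ∈ L, with |w| = 2p+1 ≥ p.
By the pumping lemma, w = xyz with |xy| ≤ p and |y| > 0.
Since the first p symbols of w are all a's and |xy| ≤ p, y lies entirely in the leading a-block: y = a^k for some k with 1 ≤ k ≤ p.
Consider xy^0z = xz = a^{p+1-k} b^p. Since k ≥ 1, the a-count p+1-k is at most p, so i > j fails; thus xz ∉ L.
This is a contradiction; hence L is not regular.

a^{p+1-k} b^p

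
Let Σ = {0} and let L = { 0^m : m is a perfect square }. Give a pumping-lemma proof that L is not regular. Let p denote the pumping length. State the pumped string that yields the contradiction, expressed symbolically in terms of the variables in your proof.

0^{p²+k}

Toward a contradiction, assume L is regular with pumping length p.
Take w = 0^{p²} ∈ L with |w| = p² ≥ p.
Write w = xyz as guaranteed by the lemma, with |xy| ≤ p and |y| ≥ 1.
Then y = 0^k for some k with 1 ≤ k ≤ p.
Pump with i = 2: xy^2z = 0^{p²+k}. Since 1 ≤ k ≤ p, p² < p²+k ≤ p²+p < (p+1)², so p²+k lies strictly between consecutive squares and is not a perfect square. So xy^2z ∉ L.
This is a contradiction; hence L is not regular.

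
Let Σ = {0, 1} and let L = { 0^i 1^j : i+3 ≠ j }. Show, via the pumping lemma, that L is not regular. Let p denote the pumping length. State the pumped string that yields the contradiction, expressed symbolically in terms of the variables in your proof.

Assume L is regular. Let p be the pumping length given by the pumping lemma.
Choose w = 0^p 1^{p+p!+3}. Since p ≠ (p+p!+3)-3 = p+p!, w ∈ L; and |w| ≥ p.
By the pumping lemma, w = xyz with |xy| ≤ p and |y| > 0.
Because |xy| ≤ p and w begins with p copies of 0, we have y = 0^k with 1 ≤ k ≤ p.
Since 1 ≤ k ≤ p, k divides p!; set t = 1 + p!/k. Then xy^t z has p + (p!/k)·k = p + p! copies of 0. Now the 0-count is p+p! and (1-count)-3 = (p+p!+3)-3 = p+p!, so i+3 ≠ j fails. So xy^t z = 0^{p+p!} 1^{p+p!+3} ∉ L.
This is a contradiction; hence L is not regular.

0^{p+p!} 1^{p+p!+3}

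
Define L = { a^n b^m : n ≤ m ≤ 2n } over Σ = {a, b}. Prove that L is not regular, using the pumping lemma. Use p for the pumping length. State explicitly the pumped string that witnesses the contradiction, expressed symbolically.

a^{p+k} b^p

Toward a contradiction, assume L is regular with pumping length p.
Take w = a^p b^p ∈ L (since p ≤ p ≤ 2p), with |w| = 2p ≥ p.
Write w = xyz as guaranteed by the lemma, with |xy| ≤ p and |y| > 0.
The first p characters of w are a's, so xy (and hence y) consists only of a's. Write y = a^k, 1 ≤ k ≤ p.
Pump with i = 2: xy^2z = a^{p+k} b^p. Now n = p+k > p = m, so the condition n ≤ m fails. Thus xy^2z ∉ L.
This is a contradiction; hence L is not regular.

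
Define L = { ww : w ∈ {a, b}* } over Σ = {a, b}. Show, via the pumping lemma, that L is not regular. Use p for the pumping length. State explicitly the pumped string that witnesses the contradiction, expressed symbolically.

Toward a contradiction, assume L is regular with pumping length p.
Take w = a^p b^p a^p b^p = uu where u = a^pb^p; then w ∈ L and |w| = 4p ≥ p.
By the pumping lemma, w = xyz with |xy| ≤ p and |y| > 0.
Because |xy| ≤ p and w begins with p copies of a, we have y = a^k with 1 ≤ k ≤ p.
Pump with i = 2: xy^2z = a^{p+k} b^p a^p b^p, of length 4p+k. Suppose this equals vv. The string starts with a and ends with b, so v does too; thus the boundary between the two copies of v is a b→a transition. There is exactly one such transition, at position 2p+k, so |v| = 2p+k and |vv| = 4p+2k ≠ 4p+k since k ≥ 1. So xy^2z ∉ L.
This contradicts the pumping lemma, so L is not regular.

a^{p+k} b^p a^p b^p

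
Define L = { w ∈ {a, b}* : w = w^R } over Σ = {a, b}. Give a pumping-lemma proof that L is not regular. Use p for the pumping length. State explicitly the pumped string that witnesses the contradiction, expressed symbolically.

a^{p+k} b a^p

Assume L is regular; let p be its pumping constant.
Take w = a^p b a^p, a palindrome of length 2p+1 ≥ p.
The pumping lemma gives a decomposition w = xyz where |xy| ≤ p and |y| ≥ 1.
The first p characters of w are a's, so xy (and hence y) consists only of a's. Write y = a^k, 1 ≤ k ≤ p.
Pump with i = 2: xy^2z = a^{p+k} b a^p. Its reverse is a^p b a^{p+k}, which differs from xy^2z since k ≥ 1. So xy^2z is not a palindrome and xy^2z ∉ L.
This is a contradiction; hence L is not regular.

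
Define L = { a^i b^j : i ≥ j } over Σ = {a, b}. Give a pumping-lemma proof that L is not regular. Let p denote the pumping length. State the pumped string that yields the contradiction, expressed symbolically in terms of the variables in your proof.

a^{p-k} b^p

Assume L is regular. Let p be the pumping length given by the pumping lemma.
Choose w = a^p b^p ∈ L, with |w| = 2p ≥ p.
By the pumping lemma, w = xyz with |xy| ≤ p and |y| ≥ 1.
Because |xy| ≤ p and w begins with p copies of a, we have y = a^k with 1 ≤ k ≤ p.
Consider xy^0z = xz = a^{p-k} b^p. Since k ≥ 1, the a-count p-k is less than p, so i ≥ j fails; thus xz ∉ L.
This contradicts the pumping lemma, so L is not regular.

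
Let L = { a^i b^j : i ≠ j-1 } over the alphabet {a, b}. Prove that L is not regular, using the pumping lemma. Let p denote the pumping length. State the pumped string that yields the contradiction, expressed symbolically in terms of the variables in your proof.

a^{p+p!} b^{p+p!+1}

Assume L is regular; let p be its pumping constant.
Choose w = a^p b^{p+p!+1}. Since p ≠ (p+p!+1)-1 = p+p!, w ∈ L; and |w| ≥ p.
The pumping lemma gives a decomposition w = xyz where |xy| ≤ p and y is nonempty.
Since the first p symbols of w are all a's and |xy| ≤ p, y lies entirely in the leading a-block: y = a^k for some k with 1 ≤ k ≤ p.
Since 1 ≤ k ≤ p, k divides p!; set t = 1 + p!/k. Then xy^t z has p + (p!/k)·k = p + p! copies of a. Now the a-count is p+p! and (b-count)-1 = (p+p!+1)-1 = p+p!, so i ≠ j-1 fails. So xy^t z = a^{p+p!} b^{p+p!+1} ∉ L.
This is a contradiction; hence L is not regular.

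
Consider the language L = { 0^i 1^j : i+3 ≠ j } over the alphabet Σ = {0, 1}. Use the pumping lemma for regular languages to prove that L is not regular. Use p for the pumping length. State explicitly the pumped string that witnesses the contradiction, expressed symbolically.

Assume L is regular. Let p be the pumping length given by the pumping lemma.
Choose w = 0^p 1^{p+p!+3}. Since p ≠ (p+p!+3)-3 = p+p!, w ∈ L; and |w| ≥ p.
Write w = xyz as guaranteed by the lemma, with |xy| ≤ p and |y| ≥ 1.
Because |xy| ≤ p and w begins with p copies of 0, we have y = 0^k with 1 ≤ k ≤ p.
Since 1 ≤ k ≤ p, k divides p!; set t = 1 + p!/k. Then xy^t z has p + (p!/k)·k = p + p! copies of 0. Now the 0-count is p+p! and (1-count)-3 = (p+p!+3)-3 = p+p!, so i+3 ≠ j fails. So xy^t z = 0^{p+p!} 1^{p+p!+3} ∉ L.
This contradicts the pumping lemma, so L is not regular.

0^{p+p!} 1^{p+p!+3}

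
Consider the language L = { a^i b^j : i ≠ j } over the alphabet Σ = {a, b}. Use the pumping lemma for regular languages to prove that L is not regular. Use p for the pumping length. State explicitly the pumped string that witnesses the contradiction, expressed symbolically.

a^{p+p!} b^{p+p!}

Toward a contradiction, assume L is regular with pumping length p.
Choose w = a^p b^{p+p!}. Since p ≠ p+p!, w ∈ L; and |w| ≥ p.
By the pumping lemma, w = xyz with |xy| ≤ p and |y| > 0.
The first p characters of w are a's, so xy (and hence y) consists only of a's. Write y = a^k, 1 ≤ k ≤ p.
Since 1 ≤ k ≤ p, k divides p!; set t = 1 + p!/k. Then xy^t z has p + (p!/k)·k = p + p! copies of a. Now the a-count equals the b-count, so i ≠ j fails. So xy^t z = a^{p+p!} b^{p+p!} ∉ L.
This is a contradiction; hence L is not regular.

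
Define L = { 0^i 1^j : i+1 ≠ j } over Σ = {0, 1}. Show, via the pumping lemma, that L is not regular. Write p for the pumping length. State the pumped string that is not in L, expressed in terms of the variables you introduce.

Suppose for contradiction that L is regular, and let p be the pumping length.
Choose w = 0^p 1^{p+p!+1}. Since p ≠ (p+p!+1)-1 = p+p!, w ∈ L; and |w| ≥ p.
By the pumping lemma, w = xyz with |xy| ≤ p and |y| ≥ 1.
The first p characters of w are 0's, so xy (and hence y) consists only of 0's. Write y = 0^k, 1 ≤ k ≤ p.
Since 1 ≤ k ≤ p, k divides p!; set t = 1 + p!/k. Then xy^t z has p + (p!/k)·k = p + p! copies of 0. Now the 0-count is p+p! and (1-count)-1 = (p+p!+1)-1 = p+p!, so i+1 ≠ j fails. So xy^t z = 0^{p+p!} 1^{p+p!+1} ∉ L.
Contradiction. Therefore L is not regular.

0^{p+p!} 1^{p+p!+1}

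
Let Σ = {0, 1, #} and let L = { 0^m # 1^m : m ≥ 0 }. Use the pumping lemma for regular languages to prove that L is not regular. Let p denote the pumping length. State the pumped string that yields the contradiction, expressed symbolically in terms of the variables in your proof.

0^{p+k} # 1^p

Toward a contradiction, assume L is regular with pumping length p.
Take w = 0^p # 1^p ∈ L with |w| = 2p+1 ≥ p.
The pumping lemma gives a decomposition w = xyz where |xy| ≤ p and |y| ≥ 1.
Since the first p symbols of w are all 0's and |xy| ≤ p, y lies entirely in the leading 0-block: y = 0^k for some k with 1 ≤ k ≤ p.
Pump with i = 2: xy^2z = 0^{p+k} # 1^p, which would require p+k = p. But k ≥ 1, so xy^2z ∉ L.
This contradicts the pumping lemma, so L is not regular.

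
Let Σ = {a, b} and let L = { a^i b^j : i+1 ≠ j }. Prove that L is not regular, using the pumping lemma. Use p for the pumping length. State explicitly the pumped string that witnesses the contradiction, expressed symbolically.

Toward a contradiction, assume L is regular with pumping length p.
Choose w = a^p b^{p+p!+1}. Since p ≠ (p+p!+1)-1 = p+p!, w ∈ L; and |w| ≥ p.
Write w = xyz as guaranteed by the lemma, with |xy| ≤ p and |y| ≥ 1.
Since the first p symbols of w are all a's and |xy| ≤ p, y lies entirely in the leading a-block: y = a^k for some k with 1 ≤ k ≤ p.
Since 1 ≤ k ≤ p, k divides p!; set t = 1 + p!/k. Then xy^t z has p + (p!/k)·k = p + p! copies of a. Now the a-count is p+p! and (b-count)-1 = (p+p!+1)-1 = p+p!, so i+1 ≠ j fails. So xy^t z = a^{p+p!} b^{p+p!+1} ∉ L.
This contradicts the pumping lemma, so L is not regular.

a^{p+p!} b^{p+p!+1}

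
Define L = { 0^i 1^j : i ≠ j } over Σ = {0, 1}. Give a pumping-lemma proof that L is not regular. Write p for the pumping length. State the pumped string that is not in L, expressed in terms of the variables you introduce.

0^{p+p!} 1^{p+p!}

Assume L is regular. Let p be the pumping length given by the pumping lemma.
Choose w = 0^p 1^{p+p!}. Since p ≠ p+p!, w ∈ L; and |w| ≥ p.
Write w = xyz as guaranteed by the lemma, with |xy| ≤ p and y is nonempty.
The first p characters of w are 0's, so xy (and hence y) consists only of 0's. Write y = 0^k, 1 ≤ k ≤ p.
Since 1 ≤ k ≤ p, k divides p!; set t = 1 + p!/k. Then xy^t z has p + (p!/k)·k = p + p! copies of 0. Now the 0-count equals the 1-count, so i ≠ j fails. So xy^t z = 0^{p+p!} 1^{p+p!} ∉ L.
This contradicts the pumping lemma, so L is not regular.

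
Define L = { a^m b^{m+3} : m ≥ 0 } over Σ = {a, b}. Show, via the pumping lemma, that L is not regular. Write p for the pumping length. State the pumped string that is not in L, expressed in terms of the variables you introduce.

a^{p+k} b^{p+3}

Assume L is regular. Let p be the pumping length given by the pumping lemma.
Choose w = a^p b^{p+3}, which is in L with |w| = 2p+3 ≥ p.
By the pumping lemma, w = xyz with |xy| ≤ p and y is nonempty.
The first p characters of w are a's, so xy (and hence y) consists only of a's. Write y = a^k, 1 ≤ k ≤ p.
Pump with i = 2: xy^2z = a^{p+k} b^{p+3}. For this to lie in L we would need p+3 = (p+k)+3, which forces k = 0. But k ≥ 1, so xy^2z ∉ L.
This is a contradiction; hence L is not regular.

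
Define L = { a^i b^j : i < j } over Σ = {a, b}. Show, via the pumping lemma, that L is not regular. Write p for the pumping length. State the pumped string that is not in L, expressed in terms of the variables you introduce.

Toward a contradiction, assume L is regular with pumping length p.
Choose w = a^p b^{p+1} ∈ L, with |w| = 2p+1 ≥ p.
Write w = xyz as guaranteed by the lemma, with |xy| ≤ p and y is nonempty.
Since the first p symbols of w are all a's and |xy| ≤ p, y lies entirely in the leading a-block: y = a^k for some k with 1 ≤ k ≤ p.
Consider xy^2z = a^{p+k} b^{p+1}. Since k ≥ 1, the a-count p+k is at least p+1, so i < j fails; thus xy^2z ∉ L.
This contradicts the pumping lemma, so L is not regular.

a^{p+k} b^{p+1}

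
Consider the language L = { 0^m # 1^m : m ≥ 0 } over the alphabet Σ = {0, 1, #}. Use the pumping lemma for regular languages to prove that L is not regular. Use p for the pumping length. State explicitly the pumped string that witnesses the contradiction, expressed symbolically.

Toward a contradiction, assume L is regular with pumping length p.
Take w = 0^p # 1^p ∈ L with |w| = 2p+1 ≥ p.
The pumping lemma gives a decomposition w = xyz where |xy| ≤ p and |y| > 0.
The first p characters of w are 0's, so xy (and hence y) consists only of 0's. Write y = 0^k, 1 ≤ k ≤ p.
Pump with i = 2: xy^2z = 0^{p+k} # 1^p, which would require p+k = p. But k ≥ 1, so xy^2z ∉ L.
Contradiction. Therefore L is not regular.

0^{p+k} # 1^p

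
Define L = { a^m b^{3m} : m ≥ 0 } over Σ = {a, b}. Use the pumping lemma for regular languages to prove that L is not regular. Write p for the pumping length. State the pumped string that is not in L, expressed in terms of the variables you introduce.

a^{p+k} b^{3p}

Assume L is regular. Let p be the pumping length given by the pumping lemma.
Let w = a^p b^{3p} ∈ L; note |w| = 4p ≥ p.
By the pumping lemma, w = xyz with |xy| ≤ p and y is nonempty.
Since the first p symbols of w are all a's and |xy| ≤ p, y lies entirely in the leading a-block: y = a^k for some k with 1 ≤ k ≤ p.
Pump with i = 2: xy^2z = a^{p+k} b^{3p}. For this to lie in L we would need 3p = 3(p+k), which forces k = 0. But k ≥ 1, so xy^2z ∉ L.
This is a contradiction; hence L is not regular.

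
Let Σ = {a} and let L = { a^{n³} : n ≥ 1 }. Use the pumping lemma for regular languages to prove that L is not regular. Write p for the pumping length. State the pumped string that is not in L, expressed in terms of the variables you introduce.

Assume L is regular; let p be its pumping constant.
Take w = a^{p³} ∈ L with |w| = p³ ≥ p.
The pumping lemma gives a decomposition w = xyz where |xy| ≤ p and y is nonempty.
Then y = a^k for some k with 1 ≤ k ≤ p.
Pump with i = 2: xy^2z = a^{p³+k}. Since 1 ≤ k ≤ p, p³ < p³+k ≤ p³+p < p³+3p²+3p+1 = (p+1)³, so p³+k is not a perfect cube. So xy^2z ∉ L.
This contradicts the pumping lemma, so L is not regular.

a^{p³+k}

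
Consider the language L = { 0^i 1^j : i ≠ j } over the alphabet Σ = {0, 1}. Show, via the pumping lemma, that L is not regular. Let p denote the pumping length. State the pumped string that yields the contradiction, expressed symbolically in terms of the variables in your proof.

0^{p+p!} 1^{p+p!}

Toward a contradiction, assume L is regular with pumping length p.
Choose w = 0^p 1^{p+p!}. Since p ≠ p+p!, w ∈ L; and |w| ≥ p.
By the pumping lemma, w = xyz with |xy| ≤ p and |y| ≥ 1.
Since the first p symbols of w are all 0's and |xy| ≤ p, y lies entirely in the leading 0-block: y = 0^k for some k with 1 ≤ k ≤ p.
Since 1 ≤ k ≤ p, k divides p!; set t = 1 + p!/k. Then xy^t z has p + (p!/k)·k = p + p! copies of 0. Now the 0-count equals the 1-count, so i ≠ j fails. So xy^t z = 0^{p+p!} 1^{p+p!} ∉ L.
Contradiction. Therefore L is not regular.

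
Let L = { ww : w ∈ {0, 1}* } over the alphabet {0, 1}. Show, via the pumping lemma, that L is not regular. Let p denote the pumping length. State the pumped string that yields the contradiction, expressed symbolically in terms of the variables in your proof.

Assume L is regular; let p be its pumping constant.
Take w = 0^p 1^p 0^p 1^p = uu where u = 0^p1^p; then w ∈ L and |w| = 4p ≥ p.
Write w = xyz as guaranteed by the lemma, with |xy| ≤ p and |y| > 0.
The first p characters of w are 0's, so xy (and hence y) consists only of 0's. Write y = 0^k, 1 ≤ k ≤ p.
Pump with i = 2: xy^2z = 0^{p+k} 1^p 0^p 1^p, of length 4p+k. Suppose this equals vv. The string starts with 0 and ends with 1, so v does too; thus the boundary between the two copies of v is a 1→0 transition. There is exactly one such transition, at position 2p+k, so |v| = 2p+k and |vv| = 4p+2k ≠ 4p+k since k ≥ 1. So xy^2z ∉ L.
This is a contradiction; hence L is not regular.

0^{p+k} 1^p 0^p 1^p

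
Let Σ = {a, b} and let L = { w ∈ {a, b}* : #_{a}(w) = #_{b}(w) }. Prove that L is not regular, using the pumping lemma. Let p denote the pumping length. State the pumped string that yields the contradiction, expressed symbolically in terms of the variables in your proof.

a^{p+k} b^p

Toward a contradiction, assume L is regular with pumping length p.
Choose w = a^p b^p ∈ L with |w| = 2p ≥ p.
By the pumping lemma, w = xyz with |xy| ≤ p and y is nonempty.
The first p characters of w are a's, so xy (and hence y) consists only of a's. Write y = a^k, 1 ≤ k ≤ p.
Pump with i = 2: xy^2z = a^{p+k} b^p has p+k occurrences of a but only p of b. Since k ≥ 1 the counts differ, so xy^2z ∉ L.
This is a contradiction; hence L is not regular.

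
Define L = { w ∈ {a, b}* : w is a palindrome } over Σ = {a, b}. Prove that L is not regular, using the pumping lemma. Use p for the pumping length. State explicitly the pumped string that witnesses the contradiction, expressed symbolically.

Suppose for contradiction that L is regular, and let p be the pumping length.
Take w = a^p b a^p, a palindrome of length 2p+1 ≥ p.
Write w = xyz as guaranteed by the lemma, with |xy| ≤ p and y is nonempty.
Because |xy| ≤ p and w begins with p copies of a, we have y = a^k with 1 ≤ k ≤ p.
Pump with i = 2: xy^2z = a^{p+k} b a^p. Its reverse is a^p b a^{p+k}, which differs from xy^2z since k ≥ 1. So xy^2z is not a palindrome and xy^2z ∉ L.
This is a contradiction; hence L is not regular.

a^{p+k} b a^p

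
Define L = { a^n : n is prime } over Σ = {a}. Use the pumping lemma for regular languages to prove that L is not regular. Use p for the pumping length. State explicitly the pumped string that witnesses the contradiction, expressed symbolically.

Toward a contradiction, assume L is regular with pumping length p.
Let q be a prime with q ≥ p+2 (infinitely many primes exist), and take w = a^q ∈ L with |w| = q ≥ p.
The pumping lemma gives a decomposition w = xyz where |xy| ≤ p and |y| ≥ 1.
Then y = a^k for some k with 1 ≤ k ≤ p.
Since 1 ≤ k ≤ p, |xz| = q-k. Pump with i = q+1: |xy^{q+1}z| = (q-k)+(q+1)k = q+qk = q(1+k), which is composite (both factors ≥ 2). So xy^{q+1}z = a^{q(1+k)} ∉ L.
This is a contradiction; hence L is not regular.

a^{q(1+k)}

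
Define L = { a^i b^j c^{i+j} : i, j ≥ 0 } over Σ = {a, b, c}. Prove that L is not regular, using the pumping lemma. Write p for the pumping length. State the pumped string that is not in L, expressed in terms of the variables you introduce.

a^{p+k} b^p c^{2p}

Assume L is regular. Let p be the pumping length given by the pumping lemma.
Take w = a^p b^p c^{2p} ∈ L (with i=j=p, i+j=2p), |w| = 4p ≥ p.
Write w = xyz as guaranteed by the lemma, with |xy| ≤ p and |y| ≥ 1.
The first p characters of w are a's, so xy (and hence y) consists only of a's. Write y = a^k, 1 ≤ k ≤ p.
Consider xy^2z = a^{p+k} b^p c^{2p}. Now the a- and b-counts sum to 2p+k, but the c-count is 2p ≠ 2p+k. So xy^2z ∉ L.
Contradiction. Therefore L is not regular.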